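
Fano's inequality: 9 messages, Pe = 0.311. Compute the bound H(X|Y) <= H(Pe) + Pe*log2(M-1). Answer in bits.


H(Pe) = -Pe*log2(Pe) - (1-Pe)*log2(1-Pe) = -0.311*log2(0.311) - 0.689*log2(0.689) = 0.524039 + 0.370285 = 0.8943. Pe*log2(M-1) = 0.311*log2(8) = 0.933000. Bound = H(Pe) + Pe*log2(M-1) = 0.524039 + 0.370285 + 0.933000 = 1.8273

1.8273 bits


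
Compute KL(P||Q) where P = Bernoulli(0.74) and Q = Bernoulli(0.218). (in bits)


KL = p*log2(p/q) + (1-p)*log2((1-p)/(1-q)) = 0.74*log2(0.74/0.218) + 0.26*log2(0.26/0.782) = 0.8917

0.8917 bits


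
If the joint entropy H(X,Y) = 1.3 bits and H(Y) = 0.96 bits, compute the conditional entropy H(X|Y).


H(X|Y) = H(X,Y) - H(Y) = 1.3 - 0.96 = 0.34

0.34 bits


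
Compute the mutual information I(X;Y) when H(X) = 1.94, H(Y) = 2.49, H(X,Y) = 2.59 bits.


I(X;Y) = H(X) + H(Y) - H(X,Y) = 1.94 + 2.49 - 2.59 = 1.84

1.84 bits


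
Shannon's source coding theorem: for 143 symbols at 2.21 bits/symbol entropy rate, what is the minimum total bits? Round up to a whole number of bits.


Minimum bits >= n * H = 143 * 2.21 = 316.03, rounded up to a whole number of bits = 317

317 bits


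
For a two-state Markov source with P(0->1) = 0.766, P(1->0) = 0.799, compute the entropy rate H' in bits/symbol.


Stationary distribution: pi_0 = p10/(p01+p10) = 0.5105, pi_1 = 0.4895. Entropy rate H' = pi_0*H(p01) + pi_1*H(p10) = 0.5105*0.7849 + 0.4895*0.7239 = 0.7551

0.7551 bits/symbol


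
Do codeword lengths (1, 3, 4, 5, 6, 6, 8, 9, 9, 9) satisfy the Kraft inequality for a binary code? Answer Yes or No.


Kraft sum = sum(2^(-l_i)) = 0.7598, need <= 1. Result: satisfied (a binary prefix-free code with these lengths exists)

Yes


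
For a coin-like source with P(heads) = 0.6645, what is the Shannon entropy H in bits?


H = -p*log2(p) - (1-p)*log2(1-p). -0.6645*log2(0.6645) = 0.391828; -0.3355*log2(0.3355) = 0.528619. H = 0.391828 + 0.528619 = 0.9204

0.9204 bits


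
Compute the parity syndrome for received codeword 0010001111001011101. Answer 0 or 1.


Syndrome = XOR of all bits = 0 XOR 0 XOR 1 XOR 0 XOR 0 XOR 0 XOR 1 XOR 1 XOR 1 XOR 1 XOR 0 XOR 0 XOR 1 XOR 0 XOR 1 XOR 1 XOR 1 XOR 0 XOR 1 = 0

0


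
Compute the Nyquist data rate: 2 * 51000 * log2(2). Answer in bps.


Rate = 2 * B * log2(M) = 2 * 51000 * 1.0 = 102000.0

102000.0 bps


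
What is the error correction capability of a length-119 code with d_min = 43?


Correction capability = floor((d-1)/2) = floor((43-1)/2) = 21

21 errors


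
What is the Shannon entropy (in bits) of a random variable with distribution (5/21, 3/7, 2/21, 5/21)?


H = -sum(p_i * log2(p_i)). Terms: -(5/21)*log2(5/21) = 0.492950; -(3/7)*log2(3/7) = 0.523882; -(2/21)*log2(2/21) = 0.323078; -(5/21)*log2(5/21) = 0.492950. H = 0.492950 + 0.523882 + 0.323078 + 0.492950 = 1.8329

1.8329 bits


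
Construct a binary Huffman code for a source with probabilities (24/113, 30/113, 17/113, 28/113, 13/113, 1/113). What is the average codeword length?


Huffman construction (repeatedly merge the two least-probable nodes; each merge adds 1 bit to every symbol beneath it): 1/113 + 13/113 = 14/113; 14/113 + 17/113 = 31/113; 24/113 + 28/113 = 52/113; 30/113 + 31/113 = 61/113; 52/113 + 61/113 = 1. Resulting codeword lengths (in the order the probabilities were given): (2, 2, 3, 2, 4, 4). L_avg = sum(p_i * l_i) = 24/113*2 + 30/113*2 + 17/113*3 + 28/113*2 + 13/113*4 + 1/113*4 = 271/113 = 2.3982

2.3982 bits


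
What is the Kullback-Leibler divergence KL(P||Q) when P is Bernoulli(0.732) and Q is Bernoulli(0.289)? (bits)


KL = p*log2(p/q) + (1-p)*log2((1-p)/(1-q)) = 0.732*log2(0.732/0.289) + 0.268*log2(0.268/0.711) = 0.6042

0.6042 bits


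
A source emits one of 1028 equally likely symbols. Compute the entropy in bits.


H = log2(n) = log2(1028) = 10.0056

10.0056 bits


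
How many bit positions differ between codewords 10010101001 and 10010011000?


Count differing positions: . . . . . ^ ^ . . . ^ = 3 differences

3


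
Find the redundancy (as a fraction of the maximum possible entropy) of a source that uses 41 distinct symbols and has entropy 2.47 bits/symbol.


H_max = log2(K) = log2(41) = 5.3576 bits/symbol. Redundancy = 1 - H/H_max = 1 - 2.47/5.3576 = 1 - 0.461 = 0.539

0.539


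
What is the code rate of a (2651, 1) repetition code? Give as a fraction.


Rate = k/n = 1/2651

1/2651


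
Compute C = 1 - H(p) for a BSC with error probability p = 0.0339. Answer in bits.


H(p) = -p*log2(p) - (1-p)*log2(1-p) = -0.0339*log2(0.0339) - 0.9661*log2(0.9661) = 0.165519 + 0.048069 = 0.2136. C = 1 - H(p) = 1 - 0.2136 = 0.7864

0.7864 bits


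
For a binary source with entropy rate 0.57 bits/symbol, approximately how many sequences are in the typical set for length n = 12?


log2|A_typical| = nH = 12 * 0.57 = 6.84, so |A_typical| ~ 2^6.84 = 1.146e+02

1.146e+02


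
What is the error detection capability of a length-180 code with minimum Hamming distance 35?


Detection capability = d_min - 1 = 35 - 1 = 34

34 errors


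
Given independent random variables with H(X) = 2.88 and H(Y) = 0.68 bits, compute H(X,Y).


For independent variables, H(X,Y) = H(X) + H(Y) = 2.88 + 0.68 = 3.56

3.56 bits


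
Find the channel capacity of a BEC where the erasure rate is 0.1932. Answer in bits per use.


C = 1 - epsilon = 1 - 0.1932 = 0.8068

0.8068 bits


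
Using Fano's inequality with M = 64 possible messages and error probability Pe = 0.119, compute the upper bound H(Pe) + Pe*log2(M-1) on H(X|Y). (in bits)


H(Pe) = -Pe*log2(Pe) - (1-Pe)*log2(1-Pe) = -0.119*log2(0.119) - 0.881*log2(0.881) = 0.365445 + 0.161035 = 0.5265. Pe*log2(M-1) = 0.119*log2(63) = 0.711296. Bound = H(Pe) + Pe*log2(M-1) = 0.365445 + 0.161035 + 0.711296 = 1.2378

1.2378 bits


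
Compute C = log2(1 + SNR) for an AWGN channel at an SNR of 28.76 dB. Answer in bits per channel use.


SNR_linear = 10^(28.76/10) = 751.6229; C = log2(1 + SNR_linear) = log2(1 + 751.6229) = 9.5558

9.5558 bits/channel use


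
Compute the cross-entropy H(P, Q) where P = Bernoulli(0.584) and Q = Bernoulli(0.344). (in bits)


H(P,Q) = -p*log2(q) - (1-p)*log2(1-q). -0.584*log2(0.344) = 0.899079; -0.416*log2(0.656) = 0.253025. H(P,Q) = 0.899079 + 0.253025 = 1.1521

1.1521 bits


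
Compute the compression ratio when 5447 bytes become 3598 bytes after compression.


Ratio = original / compressed = 5447 / 3598 = 1.5139

1.5139


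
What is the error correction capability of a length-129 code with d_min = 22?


Correction capability = floor((d-1)/2) = floor((22-1)/2) = 10

10 errors


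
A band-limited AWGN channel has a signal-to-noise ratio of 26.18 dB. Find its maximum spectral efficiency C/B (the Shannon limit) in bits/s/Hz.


SNR_linear = 10^(26.18/10) = 414.954; C/B = log2(1 + SNR_linear) = log2(1 + 414.954) = 8.7003

8.7003 bits/s/Hz


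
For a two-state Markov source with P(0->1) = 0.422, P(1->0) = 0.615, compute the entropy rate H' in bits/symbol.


Stationary distribution: pi_0 = p10/(p01+p10) = 0.5931, pi_1 = 0.4069. Entropy rate H' = pi_0*H(p01) + pi_1*H(p10) = 0.5931*0.9824 + 0.4069*0.9615 = 0.9739

0.9739 bits/symbol


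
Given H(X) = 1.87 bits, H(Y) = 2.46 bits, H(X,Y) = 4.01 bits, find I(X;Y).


I(X;Y) = H(X) + H(Y) - H(X,Y) = 1.87 + 2.46 - 4.01 = 0.32

0.32 bits


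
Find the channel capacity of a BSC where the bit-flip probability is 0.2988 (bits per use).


H(p) = -p*log2(p) - (1-p)*log2(1-p) = -0.2988*log2(0.2988) - 0.7012*log2(0.7012) = 0.520733 + 0.359086 = 0.8798. C = 1 - H(p) = 1 - 0.8798 = 0.1202

0.1202 bits


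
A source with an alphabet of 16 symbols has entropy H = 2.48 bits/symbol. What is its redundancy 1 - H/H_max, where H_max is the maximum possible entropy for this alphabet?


H_max = log2(K) = log2(16) = 4.0 bits/symbol. Redundancy = 1 - H/H_max = 1 - 2.48/4.0 = 1 - 0.62 = 0.38

0.38


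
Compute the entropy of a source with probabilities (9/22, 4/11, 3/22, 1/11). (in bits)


H = -sum(p_i * log2(p_i)). Terms: -(9/22)*log2(9/22) = 0.527525; -(4/11)*log2(4/11) = 0.530702; -(3/22)*log2(3/22) = 0.391973; -(1/11)*log2(1/11) = 0.314494. H = 0.527525 + 0.530702 + 0.391973 + 0.314494 = 1.7647

1.7647 bits


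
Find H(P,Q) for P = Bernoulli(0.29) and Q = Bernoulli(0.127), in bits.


H(P,Q) = -p*log2(q) - (1-p)*log2(1-q). -0.29*log2(0.127) = 0.863359; -0.71*log2(0.873) = 0.139122. H(P,Q) = 0.863359 + 0.139122 = 1.0025

1.0025 bits


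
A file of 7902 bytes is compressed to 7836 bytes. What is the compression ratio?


Ratio = original / compressed = 7902 / 7836 = 1.0084

1.0084


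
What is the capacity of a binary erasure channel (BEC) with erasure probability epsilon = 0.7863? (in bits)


C = 1 - epsilon = 1 - 0.7863 = 0.2137

0.2137 bits


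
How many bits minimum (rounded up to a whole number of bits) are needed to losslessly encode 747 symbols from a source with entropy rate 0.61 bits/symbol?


Minimum bits >= n * H = 747 * 0.61 = 455.67, rounded up to a whole number of bits = 456

456 bits


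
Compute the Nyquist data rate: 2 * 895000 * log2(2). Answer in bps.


Rate = 2 * B * log2(M) = 2 * 895000 * 1.0 = 1790000.0

1790000.0 bps


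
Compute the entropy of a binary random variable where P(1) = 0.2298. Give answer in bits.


H = -p*log2(p) - (1-p)*log2(1-p). -0.2298*log2(0.2298) = 0.487532; -0.7702*log2(0.7702) = 0.290130. H = 0.487532 + 0.290130 = 0.7777

0.7777 bits


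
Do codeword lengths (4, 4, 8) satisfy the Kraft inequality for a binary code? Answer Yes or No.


Kraft sum = sum(2^(-l_i)) = 0.1289, need <= 1. Result: satisfied (a binary prefix-free code with these lengths exists)

Yes


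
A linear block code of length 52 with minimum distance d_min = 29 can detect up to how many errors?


Detection capability = d_min - 1 = 29 - 1 = 28

28 errors


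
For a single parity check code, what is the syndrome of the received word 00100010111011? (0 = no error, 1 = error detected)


Syndrome = XOR of all bits = 0 XOR 0 XOR 1 XOR 0 XOR 0 XOR 0 XOR 1 XOR 0 XOR 1 XOR 1 XOR 1 XOR 0 XOR 1 XOR 1 = 1

1


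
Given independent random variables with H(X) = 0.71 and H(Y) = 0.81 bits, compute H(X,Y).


For independent variables, H(X,Y) = H(X) + H(Y) = 0.71 + 0.81 = 1.52

1.52 bits


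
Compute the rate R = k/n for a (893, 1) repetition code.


Rate = k/n = 1/893

1/893


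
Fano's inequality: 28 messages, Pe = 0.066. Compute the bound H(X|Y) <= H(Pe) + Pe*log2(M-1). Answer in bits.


H(Pe) = -Pe*log2(Pe) - (1-Pe)*log2(1-Pe) = -0.066*log2(0.066) - 0.934*log2(0.934) = 0.258812 + 0.092004 = 0.3508. Pe*log2(M-1) = 0.066*log2(27) = 0.313823. Bound = H(Pe) + Pe*log2(M-1) = 0.258812 + 0.092004 + 0.313823 = 0.6646

0.6646 bits


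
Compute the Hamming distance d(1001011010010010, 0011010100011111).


Count differing positions: ^ . ^ . . . ^ ^ ^ . . . ^ ^ . ^ = 8 differences

8


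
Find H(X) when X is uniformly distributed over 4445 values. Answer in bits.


H = log2(n) = log2(4445) = 12.118

12.118 bits


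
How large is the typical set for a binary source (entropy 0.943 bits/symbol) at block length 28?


log2|A_typical| = nH = 28 * 0.943 = 26.404, so |A_typical| ~ 2^26.404 = 8.880e+07

8.880e+07


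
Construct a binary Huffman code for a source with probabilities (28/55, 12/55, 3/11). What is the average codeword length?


Huffman construction (repeatedly merge the two least-probable nodes; each merge adds 1 bit to every symbol beneath it): 12/55 + 3/11 = 27/55; 27/55 + 28/55 = 1. Resulting codeword lengths (in the order the probabilities were given): (1, 2, 2). L_avg = sum(p_i * l_i) = 28/55*1 + 12/55*2 + 3/11*2 = 82/55 = 1.4909

1.4909 bits


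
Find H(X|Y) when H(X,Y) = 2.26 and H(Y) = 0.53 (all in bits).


H(X|Y) = H(X,Y) - H(Y) = 2.26 - 0.53 = 1.73

1.73 bits


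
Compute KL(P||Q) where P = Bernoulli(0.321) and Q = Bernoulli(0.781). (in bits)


KL = p*log2(p/q) + (1-p)*log2((1-p)/(1-q)) = 0.321*log2(0.321/0.781) + 0.679*log2(0.679/0.219) = 0.6967

0.6967 bits


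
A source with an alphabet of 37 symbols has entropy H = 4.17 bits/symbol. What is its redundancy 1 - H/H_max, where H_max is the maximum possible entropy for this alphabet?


H_max = log2(K) = log2(37) = 5.2095 bits/symbol. Redundancy = 1 - H/H_max = 1 - 4.17/5.2095 = 1 - 0.8005 = 0.1995

0.1995


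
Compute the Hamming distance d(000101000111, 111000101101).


Count differing positions: ^ ^ ^ ^ . ^ ^ . ^ . ^ . = 8 differences

8


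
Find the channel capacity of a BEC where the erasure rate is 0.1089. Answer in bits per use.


C = 1 - epsilon = 1 - 0.1089 = 0.8911

0.8911 bits


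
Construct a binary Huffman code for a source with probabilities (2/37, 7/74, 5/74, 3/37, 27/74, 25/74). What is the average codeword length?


Huffman construction (repeatedly merge the two least-probable nodes; each merge adds 1 bit to every symbol beneath it): 2/37 + 5/74 = 9/74; 3/37 + 7/74 = 13/74; 9/74 + 13/74 = 11/37; 11/37 + 25/74 = 47/74; 27/74 + 47/74 = 1. Resulting codeword lengths (in the order the probabilities were given): (4, 4, 4, 4, 1, 2). L_avg = sum(p_i * l_i) = 2/37*4 + 7/74*4 + 5/74*4 + 3/37*4 + 27/74*1 + 25/74*2 = 165/74 = 2.2297

2.2297 bits


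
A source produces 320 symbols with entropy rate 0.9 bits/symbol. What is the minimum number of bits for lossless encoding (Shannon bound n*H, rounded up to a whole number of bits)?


Minimum bits >= n * H = 320 * 0.9 = 288.0, rounded up to a whole number of bits = 288

288 bits


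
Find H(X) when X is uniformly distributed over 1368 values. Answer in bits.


H = log2(n) = log2(1368) = 10.4179

10.4179 bits


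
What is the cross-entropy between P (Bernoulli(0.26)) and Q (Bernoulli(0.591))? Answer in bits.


H(P,Q) = -p*log2(q) - (1-p)*log2(1-q). -0.26*log2(0.591) = 0.197280; -0.74*log2(0.409) = 0.954472. H(P,Q) = 0.197280 + 0.954472 = 1.1518

1.1518 bits


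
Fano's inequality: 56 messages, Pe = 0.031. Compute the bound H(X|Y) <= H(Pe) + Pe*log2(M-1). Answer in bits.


H(Pe) = -Pe*log2(Pe) - (1-Pe)*log2(1-Pe) = -0.031*log2(0.031) - 0.969*log2(0.969) = 0.155359 + 0.044023 = 0.1994. Pe*log2(M-1) = 0.031*log2(55) = 0.179222. Bound = H(Pe) + Pe*log2(M-1) = 0.155359 + 0.044023 + 0.179222 = 0.3786

0.3786 bits


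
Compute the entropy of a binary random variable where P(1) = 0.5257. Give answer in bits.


H = -p*log2(p) - (1-p)*log2(1-p). -0.5257*log2(0.5257) = 0.487686; -0.4743*log2(0.4743) = 0.510408. H = 0.487686 + 0.510408 = 0.9981

0.9981 bits


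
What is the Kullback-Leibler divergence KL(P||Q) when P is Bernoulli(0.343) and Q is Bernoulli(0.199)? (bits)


KL = p*log2(p/q) + (1-p)*log2((1-p)/(1-q)) = 0.343*log2(0.343/0.199) + 0.657*log2(0.657/0.801) = 0.0816

0.0816 bits


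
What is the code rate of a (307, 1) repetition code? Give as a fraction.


Rate = k/n = 1/307

1/307


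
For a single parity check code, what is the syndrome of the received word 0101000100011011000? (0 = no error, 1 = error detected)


Syndrome = XOR of all bits = 0 XOR 1 XOR 0 XOR 1 XOR 0 XOR 0 XOR 0 XOR 1 XOR 0 XOR 0 XOR 0 XOR 1 XOR 1 XOR 0 XOR 1 XOR 1 XOR 0 XOR 0 XOR 0 = 1

1


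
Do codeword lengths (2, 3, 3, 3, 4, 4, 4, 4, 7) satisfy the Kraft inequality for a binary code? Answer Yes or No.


Kraft sum = sum(2^(-l_i)) = 0.8828, need <= 1. Result: satisfied (a binary prefix-free code with these lengths exists)

Yes


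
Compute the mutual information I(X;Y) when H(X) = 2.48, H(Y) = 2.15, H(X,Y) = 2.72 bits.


I(X;Y) = H(X) + H(Y) - H(X,Y) = 2.48 + 2.15 - 2.72 = 1.91

1.91 bits


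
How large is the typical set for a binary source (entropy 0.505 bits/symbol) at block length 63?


log2|A_typical| = nH = 63 * 0.505 = 31.815, so |A_typical| ~ 2^31.815 = 3.778e+09

3.778e+09


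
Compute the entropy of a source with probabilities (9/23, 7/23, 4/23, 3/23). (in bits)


H = -sum(p_i * log2(p_i)). Terms: -(9/23)*log2(9/23) = 0.529684; -(7/23)*log2(7/23) = 0.522324; -(4/23)*log2(4/23) = 0.438880; -(3/23)*log2(3/23) = 0.383296. H = 0.529684 + 0.522324 + 0.438880 + 0.383296 = 1.8742

1.8742 bits


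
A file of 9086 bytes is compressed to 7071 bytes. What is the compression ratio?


Ratio = original / compressed = 9086 / 7071 = 1.285

1.285


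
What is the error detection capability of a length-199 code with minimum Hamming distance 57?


Detection capability = d_min - 1 = 57 - 1 = 56

56 errors


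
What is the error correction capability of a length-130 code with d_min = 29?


Correction capability = floor((d-1)/2) = floor((29-1)/2) = 14

14 errors


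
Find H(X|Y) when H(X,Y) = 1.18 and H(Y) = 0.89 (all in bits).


H(X|Y) = H(X,Y) - H(Y) = 1.18 - 0.89 = 0.29

0.29 bits


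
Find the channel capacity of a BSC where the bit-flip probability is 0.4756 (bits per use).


H(p) = -p*log2(p) - (1-p)*log2(1-p) = -0.4756*log2(0.4756) - 0.5244*log2(0.5244) = 0.509929 + 0.488353 = 0.9983. C = 1 - H(p) = 1 - 0.9983 = 0.0017

0.0017 bits


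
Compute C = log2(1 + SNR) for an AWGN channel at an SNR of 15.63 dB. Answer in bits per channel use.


SNR_linear = 10^(15.63/10) = 36.5595; C = log2(1 + SNR_linear) = log2(1 + 36.5595) = 5.2311

5.2311 bits/channel use


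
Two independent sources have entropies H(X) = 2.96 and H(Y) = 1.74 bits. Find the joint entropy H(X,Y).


For independent variables, H(X,Y) = H(X) + H(Y) = 2.96 + 1.74 = 4.7

4.7 bits


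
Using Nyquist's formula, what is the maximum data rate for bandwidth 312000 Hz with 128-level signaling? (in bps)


Rate = 2 * B * log2(M) = 2 * 312000 * 7.0 = 4368000.0

4368000.0 bps


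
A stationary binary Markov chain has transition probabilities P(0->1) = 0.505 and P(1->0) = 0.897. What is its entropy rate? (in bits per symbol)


Stationary distribution: pi_0 = p10/(p01+p10) = 0.6398, pi_1 = 0.3602. Entropy rate H' = pi_0*H(p01) + pi_1*H(p10) = 0.6398*0.9999 + 0.3602*0.4784 = 0.8121

0.8121 bits/symbol


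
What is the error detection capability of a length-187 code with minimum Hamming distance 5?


Detection capability = d_min - 1 = 5 - 1 = 4

4 errors


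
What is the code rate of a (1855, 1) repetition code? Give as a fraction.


Rate = k/n = 1/1855

1/1855


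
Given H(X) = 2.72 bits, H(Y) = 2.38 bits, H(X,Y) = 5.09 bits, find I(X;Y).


I(X;Y) = H(X) + H(Y) - H(X,Y) = 2.72 + 2.38 - 5.09 = 0.01

0.01 bits


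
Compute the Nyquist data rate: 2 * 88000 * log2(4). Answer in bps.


Rate = 2 * B * log2(M) = 2 * 88000 * 2.0 = 352000.0

352000.0 bps


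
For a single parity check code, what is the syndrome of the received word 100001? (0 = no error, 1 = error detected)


Syndrome = XOR of all bits = 1 XOR 0 XOR 0 XOR 0 XOR 0 XOR 1 = 0

0


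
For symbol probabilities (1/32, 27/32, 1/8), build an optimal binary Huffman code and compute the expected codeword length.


Huffman construction (repeatedly merge the two least-probable nodes; each merge adds 1 bit to every symbol beneath it): 1/32 + 1/8 = 5/32; 5/32 + 27/32 = 1. Resulting codeword lengths (in the order the probabilities were given): (2, 1, 2). L_avg = sum(p_i * l_i) = 1/32*2 + 27/32*1 + 1/8*2 = 37/32 = 1.1562

1.1562 bits


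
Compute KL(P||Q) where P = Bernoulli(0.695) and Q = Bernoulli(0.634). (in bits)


KL = p*log2(p/q) + (1-p)*log2((1-p)/(1-q)) = 0.695*log2(0.695/0.634) + 0.305*log2(0.305/0.366) = 0.0119

0.0119 bits


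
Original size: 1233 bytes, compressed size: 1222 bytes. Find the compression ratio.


Ratio = original / compressed = 1233 / 1222 = 1.009

1.009


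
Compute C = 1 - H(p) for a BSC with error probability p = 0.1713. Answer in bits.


H(p) = -p*log2(p) - (1-p)*log2(1-p) = -0.1713*log2(0.1713) - 0.8287*log2(0.8287) = 0.436028 + 0.224642 = 0.6607. C = 1 - H(p) = 1 - 0.6607 = 0.3393

0.3393 bits


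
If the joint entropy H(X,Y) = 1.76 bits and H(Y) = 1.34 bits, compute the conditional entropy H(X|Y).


H(X|Y) = H(X,Y) - H(Y) = 1.76 - 1.34 = 0.42

0.42 bits


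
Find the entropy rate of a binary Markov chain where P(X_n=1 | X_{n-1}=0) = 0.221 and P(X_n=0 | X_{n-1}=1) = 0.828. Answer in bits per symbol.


Stationary distribution: pi_0 = p10/(p01+p10) = 0.7893, pi_1 = 0.2107. Entropy rate H' = pi_0*H(p01) + pi_1*H(p10) = 0.7893*0.762 + 0.2107*0.6623 = 0.741

0.741 bits/symbol


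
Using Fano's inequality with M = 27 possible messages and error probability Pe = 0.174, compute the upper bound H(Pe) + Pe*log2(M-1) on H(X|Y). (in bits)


H(Pe) = -Pe*log2(Pe) - (1-Pe)*log2(1-Pe) = -0.174*log2(0.174) - 0.826*log2(0.826) = 0.438974 + 0.227799 = 0.6668. Pe*log2(M-1) = 0.174*log2(26) = 0.817877. Bound = H(Pe) + Pe*log2(M-1) = 0.438974 + 0.227799 + 0.817877 = 1.4847

1.4847 bits


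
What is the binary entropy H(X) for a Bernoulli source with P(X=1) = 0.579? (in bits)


H = -p*log2(p) - (1-p)*log2(1-p). -0.579*log2(0.579) = 0.456463; -0.421*log2(0.421) = 0.525453. H = 0.456463 + 0.525453 = 0.9819

0.9819 bits


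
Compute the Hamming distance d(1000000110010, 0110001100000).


Count differing positions: ^ ^ ^ . . . ^ . ^ . . ^ . = 6 differences

6


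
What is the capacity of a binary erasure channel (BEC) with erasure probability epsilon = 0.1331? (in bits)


C = 1 - epsilon = 1 - 0.1331 = 0.8669

0.8669 bits


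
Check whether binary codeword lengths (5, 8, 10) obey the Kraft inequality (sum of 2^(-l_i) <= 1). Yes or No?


Kraft sum = sum(2^(-l_i)) = 0.0361, need <= 1. Result: satisfied (a binary prefix-free code with these lengths exists)

Yes


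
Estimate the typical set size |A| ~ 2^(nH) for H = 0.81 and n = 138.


log2|A_typical| = nH = 138 * 0.81 = 111.78, so |A_typical| ~ 2^111.78 = 4.458e+33

4.458e+33


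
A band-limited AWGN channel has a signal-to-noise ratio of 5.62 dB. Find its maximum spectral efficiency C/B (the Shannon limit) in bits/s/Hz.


SNR_linear = 10^(5.62/10) = 3.6475; C/B = log2(1 + SNR_linear) = log2(1 + 3.6475) = 2.2165

2.2165 bits/s/Hz


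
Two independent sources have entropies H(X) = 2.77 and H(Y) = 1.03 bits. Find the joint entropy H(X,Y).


For independent variables, H(X,Y) = H(X) + H(Y) = 2.77 + 1.03 = 3.8

3.8 bits


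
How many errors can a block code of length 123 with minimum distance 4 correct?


Correction capability = floor((d-1)/2) = floor((4-1)/2) = 1

1 errors


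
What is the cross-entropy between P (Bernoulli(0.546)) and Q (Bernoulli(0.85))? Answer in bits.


H(P,Q) = -p*log2(q) - (1-p)*log2(1-q). -0.546*log2(0.85) = 0.128018; -0.454*log2(0.15) = 1.242582. H(P,Q) = 0.128018 + 1.242582 = 1.3706

1.3706 bits


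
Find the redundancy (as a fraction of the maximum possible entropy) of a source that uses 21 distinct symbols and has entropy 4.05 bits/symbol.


H_max = log2(K) = log2(21) = 4.3923 bits/symbol. Redundancy = 1 - H/H_max = 1 - 4.05/4.3923 = 1 - 0.9221 = 0.0779

0.0779


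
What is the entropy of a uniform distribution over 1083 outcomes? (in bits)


H = log2(n) = log2(1083) = 10.0808

10.0808 bits


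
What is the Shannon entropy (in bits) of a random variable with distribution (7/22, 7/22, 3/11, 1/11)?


H = -sum(p_i * log2(p_i)). Terms: -(7/22)*log2(7/22) = 0.525661; -(7/22)*log2(7/22) = 0.525661; -(3/11)*log2(3/11) = 0.511219; -(1/11)*log2(1/11) = 0.314494. H = 0.525661 + 0.525661 + 0.511219 + 0.314494 = 1.877

1.877 bits


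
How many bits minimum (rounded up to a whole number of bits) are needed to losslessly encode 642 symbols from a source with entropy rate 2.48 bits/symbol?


Minimum bits >= n * H = 642 * 2.48 = 1592.16, rounded up to a whole number of bits = 1593

1593 bits


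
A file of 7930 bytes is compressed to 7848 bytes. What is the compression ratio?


Ratio = original / compressed = 7930 / 7848 = 1.0104

1.0104


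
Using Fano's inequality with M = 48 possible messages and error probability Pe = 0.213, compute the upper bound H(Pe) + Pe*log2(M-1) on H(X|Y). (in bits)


H(Pe) = -Pe*log2(Pe) - (1-Pe)*log2(1-Pe) = -0.213*log2(0.213) - 0.787*log2(0.787) = 0.475219 + 0.271959 = 0.7472. Pe*log2(M-1) = 0.213*log2(47) = 1.183127. Bound = H(Pe) + Pe*log2(M-1) = 0.475219 + 0.271959 + 1.183127 = 1.9303

1.9303 bits


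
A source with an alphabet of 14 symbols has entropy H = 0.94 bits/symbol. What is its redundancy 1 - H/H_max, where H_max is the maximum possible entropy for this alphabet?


H_max = log2(K) = log2(14) = 3.8074 bits/symbol. Redundancy = 1 - H/H_max = 1 - 0.94/3.8074 = 1 - 0.2469 = 0.7531

0.7531


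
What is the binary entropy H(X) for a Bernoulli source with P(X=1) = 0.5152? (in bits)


H = -p*log2(p) - (1-p)*log2(1-p). -0.5152*log2(0.5152) = 0.492941; -0.4848*log2(0.4848) = 0.506392. H = 0.492941 + 0.506392 = 0.9993

0.9993 bits


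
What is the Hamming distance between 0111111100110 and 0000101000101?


Count differing positions: . ^ ^ ^ . ^ . ^ . . . ^ ^ = 7 differences

7


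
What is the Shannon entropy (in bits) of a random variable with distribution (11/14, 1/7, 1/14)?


H = -sum(p_i * log2(p_i)). Terms: -(11/14)*log2(11/14) = 0.273368; -(1/7)*log2(1/7) = 0.401051; -(1/14)*log2(1/14) = 0.271954. H = 0.273368 + 0.401051 + 0.271954 = 0.9464

0.9464 bits


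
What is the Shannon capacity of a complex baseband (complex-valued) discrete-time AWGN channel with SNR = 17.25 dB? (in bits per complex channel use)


SNR_linear = 10^(17.25/10) = 53.0884; C = log2(1 + SNR_linear) = log2(1 + 53.0884) = 5.7572

5.7572 bits/channel use


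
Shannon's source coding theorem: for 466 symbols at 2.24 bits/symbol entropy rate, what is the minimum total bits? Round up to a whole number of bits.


Minimum bits >= n * H = 466 * 2.24 = 1043.84, rounded up to a whole number of bits = 1044

1044 bits


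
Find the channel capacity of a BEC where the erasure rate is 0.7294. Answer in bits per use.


C = 1 - epsilon = 1 - 0.7294 = 0.2706

0.2706 bits


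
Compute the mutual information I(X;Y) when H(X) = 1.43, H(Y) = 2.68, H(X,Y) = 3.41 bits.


I(X;Y) = H(X) + H(Y) - H(X,Y) = 1.43 + 2.68 - 3.41 = 0.7

0.7 bits


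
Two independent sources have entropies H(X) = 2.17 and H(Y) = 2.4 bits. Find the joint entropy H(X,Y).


For independent variables, H(X,Y) = H(X) + H(Y) = 2.17 + 2.4 = 4.57

4.57 bits


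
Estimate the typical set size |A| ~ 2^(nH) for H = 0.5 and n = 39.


log2|A_typical| = nH = 39 * 0.5 = 19.5, so |A_typical| ~ 2^19.5 = 7.415e+05

7.415e+05


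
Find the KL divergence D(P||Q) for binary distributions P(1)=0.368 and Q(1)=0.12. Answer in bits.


KL = p*log2(p/q) + (1-p)*log2((1-p)/(1-q)) = 0.368*log2(0.368/0.12) + 0.632*log2(0.632/0.88) = 0.2931

0.2931 bits


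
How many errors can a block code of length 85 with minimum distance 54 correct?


Correction capability = floor((d-1)/2) = floor((54-1)/2) = 26

26 errors


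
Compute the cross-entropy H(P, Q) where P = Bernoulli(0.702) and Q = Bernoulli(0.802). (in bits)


H(P,Q) = -p*log2(q) - (1-p)*log2(1-q). -0.702*log2(0.802) = 0.223465; -0.298*log2(0.198) = 0.696255. H(P,Q) = 0.223465 + 0.696255 = 0.9197

0.9197 bits


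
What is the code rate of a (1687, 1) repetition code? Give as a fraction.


Rate = k/n = 1/1687

1/1687


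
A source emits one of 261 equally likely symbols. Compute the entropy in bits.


H = log2(n) = log2(261) = 8.0279

8.0279 bits


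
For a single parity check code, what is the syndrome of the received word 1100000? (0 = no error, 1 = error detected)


Syndrome = XOR of all bits = 1 XOR 1 XOR 0 XOR 0 XOR 0 XOR 0 XOR 0 = 0

0


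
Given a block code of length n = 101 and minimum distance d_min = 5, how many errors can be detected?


Detection capability = d_min - 1 = 5 - 1 = 4

4 errors


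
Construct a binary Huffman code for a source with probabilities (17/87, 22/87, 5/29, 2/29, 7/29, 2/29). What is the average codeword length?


Huffman construction (repeatedly merge the two least-probable nodes; each merge adds 1 bit to every symbol beneath it): 2/29 + 2/29 = 4/29; 4/29 + 5/29 = 9/29; 17/87 + 7/29 = 38/87; 22/87 + 9/29 = 49/87; 38/87 + 49/87 = 1. Resulting codeword lengths (in the order the probabilities were given): (2, 2, 3, 4, 2, 4). L_avg = sum(p_i * l_i) = 17/87*2 + 22/87*2 + 5/29*3 + 2/29*4 + 7/29*2 + 2/29*4 = 71/29 = 2.4483

2.4483 bits


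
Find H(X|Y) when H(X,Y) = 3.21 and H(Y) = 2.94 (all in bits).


H(X|Y) = H(X,Y) - H(Y) = 3.21 - 2.94 = 0.27

0.27 bits


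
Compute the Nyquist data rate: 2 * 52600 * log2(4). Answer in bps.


Rate = 2 * B * log2(M) = 2 * 52600 * 2.0 = 210400.0

210400.0 bps


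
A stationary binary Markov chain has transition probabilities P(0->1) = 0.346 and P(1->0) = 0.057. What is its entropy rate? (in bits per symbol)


Stationary distribution: pi_0 = p10/(p01+p10) = 0.1414, pi_1 = 0.8586. Entropy rate H' = pi_0*H(p01) + pi_1*H(p10) = 0.1414*0.9304 + 0.8586*0.3154 = 0.4024

0.4024 bits/symbol


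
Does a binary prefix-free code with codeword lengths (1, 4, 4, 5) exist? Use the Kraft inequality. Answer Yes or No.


Kraft sum = sum(2^(-l_i)) = 0.6562, need <= 1. Result: satisfied (a binary prefix-free code with these lengths exists)

Yes


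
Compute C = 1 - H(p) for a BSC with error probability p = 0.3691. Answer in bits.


H(p) = -p*log2(p) - (1-p)*log2(1-p) = -0.3691*log2(0.3691) - 0.6309*log2(0.6309) = 0.530735 + 0.419244 = 0.95. C = 1 - H(p) = 1 - 0.95 = 0.05

0.05 bits


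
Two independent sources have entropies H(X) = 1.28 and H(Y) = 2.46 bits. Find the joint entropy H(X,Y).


For independent variables, H(X,Y) = H(X) + H(Y) = 1.28 + 2.46 = 3.74

3.74 bits


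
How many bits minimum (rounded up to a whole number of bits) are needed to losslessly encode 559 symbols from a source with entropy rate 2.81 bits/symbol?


Minimum bits >= n * H = 559 * 2.81 = 1570.79, rounded up to a whole number of bits = 1571

1571 bits


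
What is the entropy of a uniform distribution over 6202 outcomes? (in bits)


H = log2(n) = log2(6202) = 12.5985

12.5985 bits


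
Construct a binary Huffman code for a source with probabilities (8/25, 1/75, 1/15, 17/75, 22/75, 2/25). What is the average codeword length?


Huffman construction (repeatedly merge the two least-probable nodes; each merge adds 1 bit to every symbol beneath it): 1/75 + 1/15 = 2/25; 2/25 + 2/25 = 4/25; 4/25 + 17/75 = 29/75; 22/75 + 8/25 = 46/75; 29/75 + 46/75 = 1. Resulting codeword lengths (in the order the probabilities were given): (2, 4, 4, 2, 2, 3). L_avg = sum(p_i * l_i) = 8/25*2 + 1/75*4 + 1/15*4 + 17/75*2 + 22/75*2 + 2/25*3 = 56/25 = 2.24

2.24 bits


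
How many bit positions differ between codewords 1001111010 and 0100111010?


Count differing positions: ^ ^ . ^ . . . . . . = 3 differences

3


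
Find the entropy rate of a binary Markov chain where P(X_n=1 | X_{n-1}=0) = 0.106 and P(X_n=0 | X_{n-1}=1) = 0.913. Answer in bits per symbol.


Stationary distribution: pi_0 = p10/(p01+p10) = 0.896, pi_1 = 0.104. Entropy rate H' = pi_0*H(p01) + pi_1*H(p10) = 0.896*0.4877 + 0.104*0.4264 = 0.4813

0.4813 bits/symbol


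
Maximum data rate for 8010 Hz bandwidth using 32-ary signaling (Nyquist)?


Rate = 2 * B * log2(M) = 2 * 8010 * 5.0 = 80100.0

80100.0 bps


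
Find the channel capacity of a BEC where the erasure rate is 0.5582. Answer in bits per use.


C = 1 - epsilon = 1 - 0.5582 = 0.4418

0.4418 bits


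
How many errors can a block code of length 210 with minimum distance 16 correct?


Correction capability = floor((d-1)/2) = floor((16-1)/2) = 7

7 errors


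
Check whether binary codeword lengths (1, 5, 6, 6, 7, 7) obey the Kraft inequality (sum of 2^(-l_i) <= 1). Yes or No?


Kraft sum = sum(2^(-l_i)) = 0.5781, need <= 1. Result: satisfied (a binary prefix-free code with these lengths exists)

Yes


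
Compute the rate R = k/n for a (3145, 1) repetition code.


Rate = k/n = 1/3145

1/3145


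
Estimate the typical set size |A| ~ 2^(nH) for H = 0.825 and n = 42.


log2|A_typical| = nH = 42 * 0.825 = 34.65, so |A_typical| ~ 2^34.65 = 2.696e+10

2.696e+10


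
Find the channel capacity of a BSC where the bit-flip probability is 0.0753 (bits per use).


H(p) = -p*log2(p) - (1-p)*log2(1-p) = -0.0753*log2(0.0753) - 0.9247*log2(0.9247) = 0.280960 + 0.104438 = 0.3854. C = 1 - H(p) = 1 - 0.3854 = 0.6146

0.6146 bits


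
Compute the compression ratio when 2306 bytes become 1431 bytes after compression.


Ratio = original / compressed = 2306 / 1431 = 1.6115

1.6115


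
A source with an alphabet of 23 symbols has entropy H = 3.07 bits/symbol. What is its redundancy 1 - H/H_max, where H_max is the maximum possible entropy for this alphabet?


H_max = log2(K) = log2(23) = 4.5236 bits/symbol. Redundancy = 1 - H/H_max = 1 - 3.07/4.5236 = 1 - 0.6787 = 0.3213

0.3213


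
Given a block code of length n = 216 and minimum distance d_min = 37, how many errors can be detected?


Detection capability = d_min - 1 = 37 - 1 = 36

36 errors


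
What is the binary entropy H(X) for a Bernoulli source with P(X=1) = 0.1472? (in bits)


H = -p*log2(p) - (1-p)*log2(1-p). -0.1472*log2(0.1472) = 0.406883; -0.8528*log2(0.8528) = 0.195906. H = 0.406883 + 0.195906 = 0.6028

0.6028 bits


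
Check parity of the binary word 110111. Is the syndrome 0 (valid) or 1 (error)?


Syndrome = XOR of all bits = 1 XOR 1 XOR 0 XOR 1 XOR 1 XOR 1 = 1

1


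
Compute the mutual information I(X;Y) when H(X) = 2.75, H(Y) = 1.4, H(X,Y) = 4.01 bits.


I(X;Y) = H(X) + H(Y) - H(X,Y) = 2.75 + 1.4 - 4.01 = 0.14

0.14 bits


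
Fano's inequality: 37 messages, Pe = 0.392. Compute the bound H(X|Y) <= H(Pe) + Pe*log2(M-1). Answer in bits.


H(Pe) = -Pe*log2(Pe) - (1-Pe)*log2(1-Pe) = -0.392*log2(0.392) - 0.608*log2(0.608) = 0.529621 + 0.436457 = 0.9661. Pe*log2(M-1) = 0.392*log2(36) = 2.026611. Bound = H(Pe) + Pe*log2(M-1) = 0.529621 + 0.436457 + 2.026611 = 2.9927

2.9927 bits


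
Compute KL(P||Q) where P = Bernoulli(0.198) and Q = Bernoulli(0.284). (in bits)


KL = p*log2(p/q) + (1-p)*log2((1-p)/(1-q)) = 0.198*log2(0.198/0.284) + 0.802*log2(0.802/0.716) = 0.0282

0.0282 bits


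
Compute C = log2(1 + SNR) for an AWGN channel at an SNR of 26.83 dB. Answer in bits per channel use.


SNR_linear = 10^(26.83/10) = 481.9478; C = log2(1 + SNR_linear) = log2(1 + 481.9478) = 8.9157

8.9157 bits/channel use


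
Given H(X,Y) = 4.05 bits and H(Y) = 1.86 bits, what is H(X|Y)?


H(X|Y) = H(X,Y) - H(Y) = 4.05 - 1.86 = 2.19

2.19 bits


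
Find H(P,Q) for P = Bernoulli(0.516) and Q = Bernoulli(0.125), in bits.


H(P,Q) = -p*log2(q) - (1-p)*log2(1-q). -0.516*log2(0.125) = 1.548000; -0.484*log2(0.875) = 0.093240. H(P,Q) = 1.548000 + 0.093240 = 1.6412

1.6412 bits


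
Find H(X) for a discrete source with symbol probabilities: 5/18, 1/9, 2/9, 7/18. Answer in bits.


H = -sum(p_i * log2(p_i)). Terms: -(5/18)*log2(5/18) = 0.513332; -(1/9)*log2(1/9) = 0.352214; -(2/9)*log2(2/9) = 0.482206; -(7/18)*log2(7/18) = 0.529888. H = 0.513332 + 0.352214 + 0.482206 + 0.529888 = 1.8776

1.8776 bits


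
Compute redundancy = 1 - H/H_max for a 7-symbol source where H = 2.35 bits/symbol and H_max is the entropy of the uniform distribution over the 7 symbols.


H_max = log2(K) = log2(7) = 2.8074 bits/symbol. Redundancy = 1 - H/H_max = 1 - 2.35/2.8074 = 1 - 0.8371 = 0.1629

0.1629


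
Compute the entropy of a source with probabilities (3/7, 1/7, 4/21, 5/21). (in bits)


H = -sum(p_i * log2(p_i)). Terms: -(3/7)*log2(3/7) = 0.523882; -(1/7)*log2(1/7) = 0.401051; -(4/21)*log2(4/21) = 0.455680; -(5/21)*log2(5/21) = 0.492950. H = 0.523882 + 0.401051 + 0.455680 + 0.492950 = 1.8736

1.8736 bits


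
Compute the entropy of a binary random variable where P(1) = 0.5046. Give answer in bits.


H = -p*log2(p) - (1-p)*log2(1-p). -0.5046*log2(0.5046) = 0.497933; -0.4954*log2(0.4954) = 0.502006. H = 0.497933 + 0.502006 = 0.9999

0.9999 bits


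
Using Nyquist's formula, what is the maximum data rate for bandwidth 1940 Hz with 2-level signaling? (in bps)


Rate = 2 * B * log2(M) = 2 * 1940 * 1.0 = 3880.0

3880.0 bps


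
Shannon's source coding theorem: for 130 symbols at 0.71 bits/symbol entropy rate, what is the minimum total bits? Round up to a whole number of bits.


Minimum bits >= n * H = 130 * 0.71 = 92.3, rounded up to a whole number of bits = 93

93 bits


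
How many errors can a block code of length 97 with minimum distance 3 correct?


Correction capability = floor((d-1)/2) = floor((3-1)/2) = 1

1 errors


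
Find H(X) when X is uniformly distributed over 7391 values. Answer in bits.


H = log2(n) = log2(7391) = 12.8516

12.8516 bits


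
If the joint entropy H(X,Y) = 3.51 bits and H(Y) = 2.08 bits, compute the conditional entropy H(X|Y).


H(X|Y) = H(X,Y) - H(Y) = 3.51 - 2.08 = 1.43

1.43 bits


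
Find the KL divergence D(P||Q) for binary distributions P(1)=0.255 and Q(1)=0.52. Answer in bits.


KL = p*log2(p/q) + (1-p)*log2((1-p)/(1-q)) = 0.255*log2(0.255/0.52) + 0.745*log2(0.745/0.48) = 0.2103

0.2103 bits


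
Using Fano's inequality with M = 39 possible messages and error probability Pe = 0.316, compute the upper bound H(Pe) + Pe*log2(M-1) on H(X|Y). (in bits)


H(Pe) = -Pe*log2(Pe) - (1-Pe)*log2(1-Pe) = -0.316*log2(0.316) - 0.684*log2(0.684) = 0.525193 + 0.374785 = 0.9. Pe*log2(M-1) = 0.316*log2(38) = 1.658345. Bound = H(Pe) + Pe*log2(M-1) = 0.525193 + 0.374785 + 1.658345 = 2.5583

2.5583 bits


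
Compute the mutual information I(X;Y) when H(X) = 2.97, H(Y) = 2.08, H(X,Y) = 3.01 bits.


I(X;Y) = H(X) + H(Y) - H(X,Y) = 2.97 + 2.08 - 3.01 = 2.04

2.04 bits


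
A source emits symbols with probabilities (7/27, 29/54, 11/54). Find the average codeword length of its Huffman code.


Huffman construction (repeatedly merge the two least-probable nodes; each merge adds 1 bit to every symbol beneath it): 11/54 + 7/27 = 25/54; 25/54 + 29/54 = 1. Resulting codeword lengths (in the order the probabilities were given): (2, 1, 2). L_avg = sum(p_i * l_i) = 7/27*2 + 29/54*1 + 11/54*2 = 79/54 = 1.463

1.463 bits


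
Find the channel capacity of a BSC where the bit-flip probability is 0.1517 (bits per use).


H(p) = -p*log2(p) - (1-p)*log2(1-p) = -0.1517*log2(0.1517) - 0.8483*log2(0.8483) = 0.412731 + 0.201347 = 0.6141. C = 1 - H(p) = 1 - 0.6141 = 0.3859

0.3859 bits


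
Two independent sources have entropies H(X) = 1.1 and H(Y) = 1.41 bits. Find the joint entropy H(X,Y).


For independent variables, H(X,Y) = H(X) + H(Y) = 1.1 + 1.41 = 2.51

2.51 bits


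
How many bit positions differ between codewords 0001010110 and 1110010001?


Count differing positions: ^ ^ ^ ^ . . . ^ ^ ^ = 7 differences

7


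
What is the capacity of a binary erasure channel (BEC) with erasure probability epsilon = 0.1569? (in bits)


C = 1 - epsilon = 1 - 0.1569 = 0.8431

0.8431 bits


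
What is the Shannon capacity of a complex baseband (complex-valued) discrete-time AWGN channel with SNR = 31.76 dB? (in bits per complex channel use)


SNR_linear = 10^(31.76/10) = 1499.6848; C = log2(1 + SNR_linear) = log2(1 + 1499.6848) = 10.5514

10.5514 bits/channel use


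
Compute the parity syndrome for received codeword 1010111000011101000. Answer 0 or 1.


Syndrome = XOR of all bits = 1 XOR 0 XOR 1 XOR 0 XOR 1 XOR 1 XOR 1 XOR 0 XOR 0 XOR 0 XOR 0 XOR 1 XOR 1 XOR 1 XOR 0 XOR 1 XOR 0 XOR 0 XOR 0 = 1

1


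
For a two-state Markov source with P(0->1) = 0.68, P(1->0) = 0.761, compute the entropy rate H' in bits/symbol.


Stationary distribution: pi_0 = p10/(p01+p10) = 0.5281, pi_1 = 0.4719. Entropy rate H' = pi_0*H(p01) + pi_1*H(p10) = 0.5281*0.9044 + 0.4719*0.7934 = 0.852

0.852 bits/symbol


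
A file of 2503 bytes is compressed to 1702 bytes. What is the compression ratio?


Ratio = original / compressed = 2503 / 1702 = 1.4706

1.4706
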